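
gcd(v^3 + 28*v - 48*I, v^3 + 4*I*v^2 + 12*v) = v^2 + 4*I*v + 12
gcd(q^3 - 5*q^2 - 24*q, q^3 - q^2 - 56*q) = q^2 - 8*q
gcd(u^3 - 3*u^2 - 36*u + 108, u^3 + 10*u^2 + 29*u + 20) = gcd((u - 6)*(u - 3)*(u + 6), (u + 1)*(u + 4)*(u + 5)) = 1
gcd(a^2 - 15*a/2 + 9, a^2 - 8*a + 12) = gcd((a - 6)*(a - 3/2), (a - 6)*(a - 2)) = a - 6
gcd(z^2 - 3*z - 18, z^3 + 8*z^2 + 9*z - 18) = z + 3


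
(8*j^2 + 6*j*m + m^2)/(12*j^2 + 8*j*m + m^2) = (4*j + m)/(6*j + m)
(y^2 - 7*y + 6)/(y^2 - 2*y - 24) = (y - 1)/(y + 4)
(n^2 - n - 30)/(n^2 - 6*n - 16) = (-n^2 + n + 30)/(-n^2 + 6*n + 16)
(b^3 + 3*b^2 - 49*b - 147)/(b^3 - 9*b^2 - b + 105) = (b + 7)/(b - 5)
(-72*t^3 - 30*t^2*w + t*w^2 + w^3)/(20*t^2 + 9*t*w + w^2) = (-18*t^2 - 3*t*w + w^2)/(5*t + w)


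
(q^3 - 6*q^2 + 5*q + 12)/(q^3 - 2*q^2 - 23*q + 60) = (q + 1)/(q + 5)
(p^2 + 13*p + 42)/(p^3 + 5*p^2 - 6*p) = (p + 7)/(p*(p - 1))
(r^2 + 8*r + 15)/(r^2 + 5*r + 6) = (r + 5)/(r + 2)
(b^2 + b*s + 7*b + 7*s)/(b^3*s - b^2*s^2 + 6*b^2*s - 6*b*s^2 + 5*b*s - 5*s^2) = (b^2 + b*s + 7*b + 7*s)/(s*(b^3 - b^2*s + 6*b^2 - 6*b*s + 5*b - 5*s))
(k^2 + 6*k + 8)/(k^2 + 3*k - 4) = (k + 2)/(k - 1)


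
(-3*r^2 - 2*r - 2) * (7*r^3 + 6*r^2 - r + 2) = -21*r^5 - 32*r^4 - 23*r^3 - 16*r^2 - 2*r - 4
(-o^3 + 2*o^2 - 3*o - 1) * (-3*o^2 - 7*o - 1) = 3*o^5 + o^4 - 4*o^3 + 22*o^2 + 10*o + 1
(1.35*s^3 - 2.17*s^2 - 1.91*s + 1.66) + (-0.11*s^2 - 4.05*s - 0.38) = 1.35*s^3 - 2.28*s^2 - 5.96*s + 1.28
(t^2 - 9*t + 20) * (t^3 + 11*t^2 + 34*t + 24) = t^5 + 2*t^4 - 45*t^3 - 62*t^2 + 464*t + 480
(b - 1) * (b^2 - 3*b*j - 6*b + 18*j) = b^3 - 3*b^2*j - 7*b^2 + 21*b*j + 6*b - 18*j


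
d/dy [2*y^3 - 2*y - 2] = 6*y^2 - 2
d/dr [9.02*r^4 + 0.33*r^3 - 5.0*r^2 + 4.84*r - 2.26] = 36.08*r^3 + 0.99*r^2 - 10.0*r + 4.84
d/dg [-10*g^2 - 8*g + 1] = -20*g - 8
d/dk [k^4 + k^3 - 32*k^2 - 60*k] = 4*k^3 + 3*k^2 - 64*k - 60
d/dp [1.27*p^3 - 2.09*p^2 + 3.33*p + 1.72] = 3.81*p^2 - 4.18*p + 3.33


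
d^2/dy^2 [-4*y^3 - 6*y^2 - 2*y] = -24*y - 12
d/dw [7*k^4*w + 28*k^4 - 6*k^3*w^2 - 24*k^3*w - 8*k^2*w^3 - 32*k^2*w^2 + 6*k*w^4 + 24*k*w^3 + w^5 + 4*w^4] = 7*k^4 - 12*k^3*w - 24*k^3 - 24*k^2*w^2 - 64*k^2*w + 24*k*w^3 + 72*k*w^2 + 5*w^4 + 16*w^3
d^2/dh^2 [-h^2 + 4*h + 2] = -2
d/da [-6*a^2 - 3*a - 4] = -12*a - 3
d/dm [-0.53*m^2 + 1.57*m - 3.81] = 1.57 - 1.06*m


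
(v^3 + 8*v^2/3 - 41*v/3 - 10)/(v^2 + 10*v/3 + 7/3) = (3*v^3 + 8*v^2 - 41*v - 30)/(3*v^2 + 10*v + 7)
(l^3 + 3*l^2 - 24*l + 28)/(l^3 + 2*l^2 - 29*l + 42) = (l - 2)/(l - 3)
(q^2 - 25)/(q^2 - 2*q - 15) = (q + 5)/(q + 3)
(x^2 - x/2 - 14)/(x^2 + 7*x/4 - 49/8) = 4*(x - 4)/(4*x - 7)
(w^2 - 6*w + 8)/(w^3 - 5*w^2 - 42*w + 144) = (w^2 - 6*w + 8)/(w^3 - 5*w^2 - 42*w + 144)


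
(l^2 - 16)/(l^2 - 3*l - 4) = (l + 4)/(l + 1)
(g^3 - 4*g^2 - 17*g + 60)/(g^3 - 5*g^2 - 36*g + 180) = (g^2 + g - 12)/(g^2 - 36)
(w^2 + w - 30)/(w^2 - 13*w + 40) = (w + 6)/(w - 8)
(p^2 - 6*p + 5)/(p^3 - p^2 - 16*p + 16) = (p - 5)/(p^2 - 16)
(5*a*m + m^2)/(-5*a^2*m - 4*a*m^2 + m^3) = (-5*a - m)/(5*a^2 + 4*a*m - m^2)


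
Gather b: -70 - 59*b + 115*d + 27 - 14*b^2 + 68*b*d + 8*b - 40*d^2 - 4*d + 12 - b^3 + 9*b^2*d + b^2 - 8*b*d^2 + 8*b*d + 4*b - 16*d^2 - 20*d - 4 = -b^3 + b^2*(9*d - 13) + b*(-8*d^2 + 76*d - 47) - 56*d^2 + 91*d - 35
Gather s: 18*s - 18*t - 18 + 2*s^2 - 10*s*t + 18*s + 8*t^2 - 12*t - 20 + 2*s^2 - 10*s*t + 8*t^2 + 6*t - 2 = 4*s^2 + s*(36 - 20*t) + 16*t^2 - 24*t - 40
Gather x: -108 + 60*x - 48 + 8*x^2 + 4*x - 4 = 8*x^2 + 64*x - 160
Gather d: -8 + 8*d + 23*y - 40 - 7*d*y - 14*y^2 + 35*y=d*(8 - 7*y) - 14*y^2 + 58*y - 48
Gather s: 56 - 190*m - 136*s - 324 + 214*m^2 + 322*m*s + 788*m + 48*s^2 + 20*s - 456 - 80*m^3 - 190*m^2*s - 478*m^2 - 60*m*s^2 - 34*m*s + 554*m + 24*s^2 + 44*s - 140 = -80*m^3 - 264*m^2 + 1152*m + s^2*(72 - 60*m) + s*(-190*m^2 + 288*m - 72) - 864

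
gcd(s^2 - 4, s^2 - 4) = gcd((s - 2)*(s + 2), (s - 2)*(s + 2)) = s^2 - 4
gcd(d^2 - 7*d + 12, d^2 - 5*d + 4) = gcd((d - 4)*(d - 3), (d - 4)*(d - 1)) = d - 4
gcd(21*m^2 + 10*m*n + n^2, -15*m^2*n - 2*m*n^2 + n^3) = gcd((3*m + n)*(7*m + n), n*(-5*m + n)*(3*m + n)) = 3*m + n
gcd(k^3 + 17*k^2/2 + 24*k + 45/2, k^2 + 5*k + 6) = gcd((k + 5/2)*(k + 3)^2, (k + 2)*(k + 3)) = k + 3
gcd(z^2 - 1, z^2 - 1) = z^2 - 1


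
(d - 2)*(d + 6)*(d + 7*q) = d^3 + 7*d^2*q + 4*d^2 + 28*d*q - 12*d - 84*q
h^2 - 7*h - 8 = (h - 8)*(h + 1)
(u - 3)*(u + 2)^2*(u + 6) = u^4 + 7*u^3 - 2*u^2 - 60*u - 72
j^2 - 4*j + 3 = (j - 3)*(j - 1)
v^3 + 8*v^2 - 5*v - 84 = (v - 3)*(v + 4)*(v + 7)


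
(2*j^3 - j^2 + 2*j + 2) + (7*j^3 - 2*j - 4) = 9*j^3 - j^2 - 2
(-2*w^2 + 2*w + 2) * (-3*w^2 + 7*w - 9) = 6*w^4 - 20*w^3 + 26*w^2 - 4*w - 18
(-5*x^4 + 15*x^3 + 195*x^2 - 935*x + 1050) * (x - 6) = -5*x^5 + 45*x^4 + 105*x^3 - 2105*x^2 + 6660*x - 6300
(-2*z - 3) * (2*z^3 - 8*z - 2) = -4*z^4 - 6*z^3 + 16*z^2 + 28*z + 6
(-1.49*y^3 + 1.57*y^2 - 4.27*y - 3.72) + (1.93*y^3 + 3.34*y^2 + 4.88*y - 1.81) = 0.44*y^3 + 4.91*y^2 + 0.61*y - 5.53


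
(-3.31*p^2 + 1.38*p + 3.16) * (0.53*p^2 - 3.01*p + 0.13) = -1.7543*p^4 + 10.6945*p^3 - 2.9093*p^2 - 9.3322*p + 0.4108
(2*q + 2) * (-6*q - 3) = -12*q^2 - 18*q - 6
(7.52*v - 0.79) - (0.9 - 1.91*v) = 9.43*v - 1.69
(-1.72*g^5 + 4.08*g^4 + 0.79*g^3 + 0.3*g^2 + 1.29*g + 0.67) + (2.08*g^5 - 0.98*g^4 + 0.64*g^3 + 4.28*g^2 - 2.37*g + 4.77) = 0.36*g^5 + 3.1*g^4 + 1.43*g^3 + 4.58*g^2 - 1.08*g + 5.44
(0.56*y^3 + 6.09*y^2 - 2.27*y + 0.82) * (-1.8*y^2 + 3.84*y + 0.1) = -1.008*y^5 - 8.8116*y^4 + 27.5276*y^3 - 9.5838*y^2 + 2.9218*y + 0.082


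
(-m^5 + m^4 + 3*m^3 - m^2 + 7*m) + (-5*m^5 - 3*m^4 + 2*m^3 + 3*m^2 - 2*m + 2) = -6*m^5 - 2*m^4 + 5*m^3 + 2*m^2 + 5*m + 2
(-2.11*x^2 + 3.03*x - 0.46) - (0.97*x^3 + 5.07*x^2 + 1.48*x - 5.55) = -0.97*x^3 - 7.18*x^2 + 1.55*x + 5.09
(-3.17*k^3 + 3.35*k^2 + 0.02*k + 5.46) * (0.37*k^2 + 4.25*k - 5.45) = -1.1729*k^5 - 12.233*k^4 + 31.5214*k^3 - 16.1523*k^2 + 23.096*k - 29.757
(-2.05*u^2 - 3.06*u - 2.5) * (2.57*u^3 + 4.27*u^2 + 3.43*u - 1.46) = -5.2685*u^5 - 16.6177*u^4 - 26.5227*u^3 - 18.1778*u^2 - 4.1074*u + 3.65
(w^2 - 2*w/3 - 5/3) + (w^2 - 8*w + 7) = 2*w^2 - 26*w/3 + 16/3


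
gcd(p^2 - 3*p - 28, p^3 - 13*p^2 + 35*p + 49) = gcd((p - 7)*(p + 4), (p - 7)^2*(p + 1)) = p - 7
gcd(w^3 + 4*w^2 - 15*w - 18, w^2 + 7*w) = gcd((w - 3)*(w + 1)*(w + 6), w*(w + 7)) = 1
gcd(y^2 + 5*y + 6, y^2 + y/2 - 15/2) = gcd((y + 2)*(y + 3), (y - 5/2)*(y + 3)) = y + 3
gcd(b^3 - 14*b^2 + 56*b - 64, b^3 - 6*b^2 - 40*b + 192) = b^2 - 12*b + 32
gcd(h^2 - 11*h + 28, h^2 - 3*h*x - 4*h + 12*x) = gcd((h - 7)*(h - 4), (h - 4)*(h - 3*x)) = h - 4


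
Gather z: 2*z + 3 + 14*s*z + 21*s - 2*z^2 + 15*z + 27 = 21*s - 2*z^2 + z*(14*s + 17) + 30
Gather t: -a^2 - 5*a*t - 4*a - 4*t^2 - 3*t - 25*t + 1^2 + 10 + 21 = -a^2 - 4*a - 4*t^2 + t*(-5*a - 28) + 32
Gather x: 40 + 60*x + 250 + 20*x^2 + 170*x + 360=20*x^2 + 230*x + 650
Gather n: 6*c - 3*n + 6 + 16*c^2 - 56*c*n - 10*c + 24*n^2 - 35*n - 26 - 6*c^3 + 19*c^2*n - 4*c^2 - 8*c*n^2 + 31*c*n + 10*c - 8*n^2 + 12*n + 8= -6*c^3 + 12*c^2 + 6*c + n^2*(16 - 8*c) + n*(19*c^2 - 25*c - 26) - 12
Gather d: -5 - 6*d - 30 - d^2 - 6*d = -d^2 - 12*d - 35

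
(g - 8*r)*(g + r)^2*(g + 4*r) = g^4 - 2*g^3*r - 39*g^2*r^2 - 68*g*r^3 - 32*r^4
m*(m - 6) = m^2 - 6*m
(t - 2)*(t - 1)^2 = t^3 - 4*t^2 + 5*t - 2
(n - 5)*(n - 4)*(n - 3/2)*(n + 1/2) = n^4 - 10*n^3 + 113*n^2/4 - 53*n/4 - 15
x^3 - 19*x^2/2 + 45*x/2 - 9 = (x - 6)*(x - 3)*(x - 1/2)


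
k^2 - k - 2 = (k - 2)*(k + 1)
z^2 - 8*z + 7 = (z - 7)*(z - 1)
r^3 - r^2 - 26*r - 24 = (r - 6)*(r + 1)*(r + 4)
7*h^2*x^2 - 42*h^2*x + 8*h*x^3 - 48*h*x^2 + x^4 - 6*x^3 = x*(h + x)*(7*h + x)*(x - 6)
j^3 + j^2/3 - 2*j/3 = j*(j - 2/3)*(j + 1)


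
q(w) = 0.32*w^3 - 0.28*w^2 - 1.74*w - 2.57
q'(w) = 0.96*w^2 - 0.56*w - 1.74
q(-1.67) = -1.94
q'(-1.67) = 1.87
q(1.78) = -4.75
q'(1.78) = 0.30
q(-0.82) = -1.51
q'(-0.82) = -0.64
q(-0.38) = -1.97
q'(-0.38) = -1.39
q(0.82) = -4.01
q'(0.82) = -1.55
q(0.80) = -3.98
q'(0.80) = -1.57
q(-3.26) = -10.96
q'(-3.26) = 10.29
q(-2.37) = -4.28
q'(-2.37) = 4.98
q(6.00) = 46.03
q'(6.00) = 29.46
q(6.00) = 46.03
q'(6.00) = 29.46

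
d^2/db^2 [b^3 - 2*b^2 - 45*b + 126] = 6*b - 4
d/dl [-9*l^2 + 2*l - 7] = 2 - 18*l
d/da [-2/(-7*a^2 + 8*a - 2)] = 4*(4 - 7*a)/(7*a^2 - 8*a + 2)^2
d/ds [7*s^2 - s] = 14*s - 1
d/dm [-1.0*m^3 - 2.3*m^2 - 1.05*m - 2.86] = -3.0*m^2 - 4.6*m - 1.05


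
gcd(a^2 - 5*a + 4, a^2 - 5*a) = 1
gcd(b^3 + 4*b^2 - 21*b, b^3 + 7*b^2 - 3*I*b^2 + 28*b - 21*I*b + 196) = b + 7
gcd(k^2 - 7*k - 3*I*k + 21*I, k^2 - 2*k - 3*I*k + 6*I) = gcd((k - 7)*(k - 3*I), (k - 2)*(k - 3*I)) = k - 3*I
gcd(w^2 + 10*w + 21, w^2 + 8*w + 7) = w + 7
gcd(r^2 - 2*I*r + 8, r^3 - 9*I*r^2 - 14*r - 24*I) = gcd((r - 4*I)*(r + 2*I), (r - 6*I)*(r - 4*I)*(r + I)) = r - 4*I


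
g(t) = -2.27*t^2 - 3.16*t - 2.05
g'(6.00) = -30.40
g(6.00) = -102.73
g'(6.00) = -30.40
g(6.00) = -102.73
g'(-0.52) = -0.80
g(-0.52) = -1.02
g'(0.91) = -7.29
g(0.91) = -6.81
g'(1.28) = -8.97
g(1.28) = -9.81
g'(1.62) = -10.51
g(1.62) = -13.13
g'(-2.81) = 9.60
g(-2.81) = -11.09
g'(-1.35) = 2.97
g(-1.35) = -1.92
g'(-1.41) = 3.24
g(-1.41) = -2.11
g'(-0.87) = 0.79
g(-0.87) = -1.02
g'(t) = -4.54*t - 3.16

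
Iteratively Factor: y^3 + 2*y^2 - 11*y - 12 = (y + 1)*(y^2 + y - 12) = (y + 1)*(y + 4)*(y - 3)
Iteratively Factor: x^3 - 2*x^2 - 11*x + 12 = (x + 3)*(x^2 - 5*x + 4) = (x - 4)*(x + 3)*(x - 1)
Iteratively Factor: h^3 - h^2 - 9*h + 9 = (h - 1)*(h^2 - 9) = (h - 3)*(h - 1)*(h + 3)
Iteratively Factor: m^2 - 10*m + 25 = (m - 5)*(m - 5)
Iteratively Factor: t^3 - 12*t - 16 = (t + 2)*(t^2 - 2*t - 8) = (t + 2)^2*(t - 4)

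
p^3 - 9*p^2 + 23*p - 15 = (p - 5)*(p - 3)*(p - 1)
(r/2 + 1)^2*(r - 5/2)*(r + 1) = r^4/4 + 5*r^3/8 - 9*r^2/8 - 4*r - 5/2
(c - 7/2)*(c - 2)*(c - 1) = c^3 - 13*c^2/2 + 25*c/2 - 7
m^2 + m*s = m*(m + s)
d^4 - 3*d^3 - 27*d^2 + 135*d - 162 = (d - 3)^3*(d + 6)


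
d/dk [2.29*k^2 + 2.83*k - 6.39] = 4.58*k + 2.83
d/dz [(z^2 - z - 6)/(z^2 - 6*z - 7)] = (-5*z^2 - 2*z - 29)/(z^4 - 12*z^3 + 22*z^2 + 84*z + 49)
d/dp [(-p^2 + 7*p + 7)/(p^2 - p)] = (-6*p^2 - 14*p + 7)/(p^2*(p^2 - 2*p + 1))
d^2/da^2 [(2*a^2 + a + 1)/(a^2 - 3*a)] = 2*(7*a^3 + 3*a^2 - 9*a + 9)/(a^3*(a^3 - 9*a^2 + 27*a - 27))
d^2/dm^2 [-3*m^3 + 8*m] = -18*m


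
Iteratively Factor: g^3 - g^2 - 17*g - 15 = (g - 5)*(g^2 + 4*g + 3) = (g - 5)*(g + 3)*(g + 1)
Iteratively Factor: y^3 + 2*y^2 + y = (y)*(y^2 + 2*y + 1) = y*(y + 1)*(y + 1)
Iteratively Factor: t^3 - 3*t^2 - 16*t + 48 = (t - 4)*(t^2 + t - 12) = (t - 4)*(t + 4)*(t - 3)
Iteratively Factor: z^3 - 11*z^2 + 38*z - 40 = (z - 5)*(z^2 - 6*z + 8) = (z - 5)*(z - 4)*(z - 2)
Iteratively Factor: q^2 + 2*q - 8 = (q + 4)*(q - 2)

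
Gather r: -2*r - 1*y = -2*r - y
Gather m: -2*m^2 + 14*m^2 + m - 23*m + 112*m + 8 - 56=12*m^2 + 90*m - 48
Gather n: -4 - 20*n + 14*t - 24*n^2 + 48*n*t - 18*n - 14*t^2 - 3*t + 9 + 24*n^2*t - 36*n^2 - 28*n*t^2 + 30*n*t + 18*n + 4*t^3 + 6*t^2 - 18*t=n^2*(24*t - 60) + n*(-28*t^2 + 78*t - 20) + 4*t^3 - 8*t^2 - 7*t + 5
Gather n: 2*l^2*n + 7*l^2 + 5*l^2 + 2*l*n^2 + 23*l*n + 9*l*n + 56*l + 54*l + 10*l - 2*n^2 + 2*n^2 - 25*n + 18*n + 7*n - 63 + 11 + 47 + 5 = 12*l^2 + 2*l*n^2 + 120*l + n*(2*l^2 + 32*l)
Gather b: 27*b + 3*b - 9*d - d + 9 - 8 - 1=30*b - 10*d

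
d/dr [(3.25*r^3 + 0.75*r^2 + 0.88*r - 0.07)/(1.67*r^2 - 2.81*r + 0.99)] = (5.4275*r^4 - 18.265*r^3 + 6.0754*r^2 + 1.7188*r + 0.6745)/(2.7889*r^4 - 9.3854*r^3 + 11.2027*r^2 - 5.5638*r + 0.9801)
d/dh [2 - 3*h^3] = -9*h^2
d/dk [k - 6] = 1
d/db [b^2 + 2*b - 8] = 2*b + 2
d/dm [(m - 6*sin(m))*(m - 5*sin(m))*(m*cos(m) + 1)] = -(m - 6*sin(m))*(m - 5*sin(m))*(m*sin(m) - cos(m)) - (m - 6*sin(m))*(m*cos(m) + 1)*(5*cos(m) - 1) - (m - 5*sin(m))*(m*cos(m) + 1)*(6*cos(m) - 1)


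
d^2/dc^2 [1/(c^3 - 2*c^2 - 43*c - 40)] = 2*((2 - 3*c)*(-c^3 + 2*c^2 + 43*c + 40) - (-3*c^2 + 4*c + 43)^2)/(-c^3 + 2*c^2 + 43*c + 40)^3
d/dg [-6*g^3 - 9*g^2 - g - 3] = -18*g^2 - 18*g - 1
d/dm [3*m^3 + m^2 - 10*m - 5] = 9*m^2 + 2*m - 10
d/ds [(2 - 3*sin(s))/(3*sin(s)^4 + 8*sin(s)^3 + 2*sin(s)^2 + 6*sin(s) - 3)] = (27*sin(s)^4 + 24*sin(s)^3 - 42*sin(s)^2 - 8*sin(s) - 3)*cos(s)/(3*sin(s)^4 + 8*sin(s)^3 + 2*sin(s)^2 + 6*sin(s) - 3)^2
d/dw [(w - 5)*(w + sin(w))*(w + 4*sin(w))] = (w - 5)*(w + sin(w))*(4*cos(w) + 1) + (w - 5)*(w + 4*sin(w))*(cos(w) + 1) + (w + sin(w))*(w + 4*sin(w))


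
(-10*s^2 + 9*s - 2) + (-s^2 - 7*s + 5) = -11*s^2 + 2*s + 3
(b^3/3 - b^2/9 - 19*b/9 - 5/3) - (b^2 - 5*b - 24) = b^3/3 - 10*b^2/9 + 26*b/9 + 67/3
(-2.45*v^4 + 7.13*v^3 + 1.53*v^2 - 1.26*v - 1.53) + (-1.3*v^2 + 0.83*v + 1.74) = -2.45*v^4 + 7.13*v^3 + 0.23*v^2 - 0.43*v + 0.21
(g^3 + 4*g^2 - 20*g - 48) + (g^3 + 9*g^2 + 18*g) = 2*g^3 + 13*g^2 - 2*g - 48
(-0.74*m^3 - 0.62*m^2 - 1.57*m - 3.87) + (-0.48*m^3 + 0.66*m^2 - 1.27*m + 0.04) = -1.22*m^3 + 0.04*m^2 - 2.84*m - 3.83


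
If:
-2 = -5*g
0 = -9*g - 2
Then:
No Solution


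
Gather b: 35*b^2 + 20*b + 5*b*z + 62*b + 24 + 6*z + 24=35*b^2 + b*(5*z + 82) + 6*z + 48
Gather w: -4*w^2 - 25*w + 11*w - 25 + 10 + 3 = -4*w^2 - 14*w - 12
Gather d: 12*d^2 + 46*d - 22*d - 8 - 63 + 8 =12*d^2 + 24*d - 63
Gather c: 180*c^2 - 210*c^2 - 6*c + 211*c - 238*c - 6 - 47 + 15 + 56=-30*c^2 - 33*c + 18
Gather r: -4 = -4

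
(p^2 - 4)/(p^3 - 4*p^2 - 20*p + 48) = (p + 2)/(p^2 - 2*p - 24)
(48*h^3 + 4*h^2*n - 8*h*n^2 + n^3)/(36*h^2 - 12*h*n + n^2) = (8*h^2 + 2*h*n - n^2)/(6*h - n)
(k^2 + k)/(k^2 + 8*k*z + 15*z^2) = k*(k + 1)/(k^2 + 8*k*z + 15*z^2)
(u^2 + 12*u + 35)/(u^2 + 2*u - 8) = (u^2 + 12*u + 35)/(u^2 + 2*u - 8)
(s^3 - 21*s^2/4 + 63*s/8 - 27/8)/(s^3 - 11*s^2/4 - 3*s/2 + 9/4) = (s - 3/2)/(s + 1)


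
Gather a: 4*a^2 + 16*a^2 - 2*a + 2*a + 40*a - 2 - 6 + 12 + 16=20*a^2 + 40*a + 20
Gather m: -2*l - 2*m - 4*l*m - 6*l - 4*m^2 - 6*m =-8*l - 4*m^2 + m*(-4*l - 8)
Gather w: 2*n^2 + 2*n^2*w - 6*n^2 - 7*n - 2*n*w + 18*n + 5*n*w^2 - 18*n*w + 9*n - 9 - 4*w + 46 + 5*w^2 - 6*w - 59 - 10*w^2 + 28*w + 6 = -4*n^2 + 20*n + w^2*(5*n - 5) + w*(2*n^2 - 20*n + 18) - 16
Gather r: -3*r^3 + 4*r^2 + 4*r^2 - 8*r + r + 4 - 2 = -3*r^3 + 8*r^2 - 7*r + 2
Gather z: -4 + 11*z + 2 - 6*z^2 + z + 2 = -6*z^2 + 12*z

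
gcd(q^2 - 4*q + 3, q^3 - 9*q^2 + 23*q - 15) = q^2 - 4*q + 3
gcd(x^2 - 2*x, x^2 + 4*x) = x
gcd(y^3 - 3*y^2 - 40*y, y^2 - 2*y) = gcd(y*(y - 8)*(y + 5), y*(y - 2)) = y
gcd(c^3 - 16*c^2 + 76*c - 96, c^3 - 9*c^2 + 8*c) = c - 8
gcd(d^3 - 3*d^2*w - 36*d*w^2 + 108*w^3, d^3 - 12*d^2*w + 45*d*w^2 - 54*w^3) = d^2 - 9*d*w + 18*w^2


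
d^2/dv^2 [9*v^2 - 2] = 18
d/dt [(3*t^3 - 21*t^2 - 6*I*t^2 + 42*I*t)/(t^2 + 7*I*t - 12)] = (3*t^4 + 42*I*t^3 + t^2*(-66 - 189*I) + t*(504 + 144*I) - 504*I)/(t^4 + 14*I*t^3 - 73*t^2 - 168*I*t + 144)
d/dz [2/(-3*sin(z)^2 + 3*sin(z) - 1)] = 6*(2*sin(z) - 1)*cos(z)/(3*sin(z)^2 - 3*sin(z) + 1)^2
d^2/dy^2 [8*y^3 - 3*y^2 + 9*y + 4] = 48*y - 6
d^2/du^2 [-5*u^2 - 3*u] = -10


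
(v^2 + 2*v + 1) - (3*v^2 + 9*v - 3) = -2*v^2 - 7*v + 4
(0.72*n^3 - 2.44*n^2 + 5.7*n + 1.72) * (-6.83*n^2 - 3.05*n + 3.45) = -4.9176*n^5 + 14.4692*n^4 - 29.005*n^3 - 37.5506*n^2 + 14.419*n + 5.934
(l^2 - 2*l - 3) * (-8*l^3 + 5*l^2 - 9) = -8*l^5 + 21*l^4 + 14*l^3 - 24*l^2 + 18*l + 27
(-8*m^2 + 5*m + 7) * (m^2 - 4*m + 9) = -8*m^4 + 37*m^3 - 85*m^2 + 17*m + 63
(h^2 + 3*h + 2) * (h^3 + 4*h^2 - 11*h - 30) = h^5 + 7*h^4 + 3*h^3 - 55*h^2 - 112*h - 60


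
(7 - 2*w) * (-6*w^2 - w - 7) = 12*w^3 - 40*w^2 + 7*w - 49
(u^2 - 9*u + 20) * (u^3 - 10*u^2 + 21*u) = u^5 - 19*u^4 + 131*u^3 - 389*u^2 + 420*u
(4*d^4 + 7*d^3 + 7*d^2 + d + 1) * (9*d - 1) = 36*d^5 + 59*d^4 + 56*d^3 + 2*d^2 + 8*d - 1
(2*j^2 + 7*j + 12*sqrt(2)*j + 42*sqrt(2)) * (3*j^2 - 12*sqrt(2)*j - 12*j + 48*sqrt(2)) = 6*j^4 - 3*j^3 + 12*sqrt(2)*j^3 - 372*j^2 - 6*sqrt(2)*j^2 - 168*sqrt(2)*j + 144*j + 4032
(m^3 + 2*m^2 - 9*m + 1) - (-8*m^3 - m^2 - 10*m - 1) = 9*m^3 + 3*m^2 + m + 2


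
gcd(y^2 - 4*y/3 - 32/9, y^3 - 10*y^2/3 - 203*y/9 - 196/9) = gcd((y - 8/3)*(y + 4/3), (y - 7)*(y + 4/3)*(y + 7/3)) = y + 4/3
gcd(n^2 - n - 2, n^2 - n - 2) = n^2 - n - 2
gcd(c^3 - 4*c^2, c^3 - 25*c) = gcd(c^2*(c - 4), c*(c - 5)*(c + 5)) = c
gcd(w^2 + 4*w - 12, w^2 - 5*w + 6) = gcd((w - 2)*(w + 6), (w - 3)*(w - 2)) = w - 2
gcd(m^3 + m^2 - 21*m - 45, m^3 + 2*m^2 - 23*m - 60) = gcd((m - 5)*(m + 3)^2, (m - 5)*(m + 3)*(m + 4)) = m^2 - 2*m - 15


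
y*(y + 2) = y^2 + 2*y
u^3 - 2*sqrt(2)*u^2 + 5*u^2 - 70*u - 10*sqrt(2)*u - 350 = (u + 5)*(u - 7*sqrt(2))*(u + 5*sqrt(2))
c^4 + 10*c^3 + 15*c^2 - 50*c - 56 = (c - 2)*(c + 1)*(c + 4)*(c + 7)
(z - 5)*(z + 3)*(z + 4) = z^3 + 2*z^2 - 23*z - 60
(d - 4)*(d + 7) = d^2 + 3*d - 28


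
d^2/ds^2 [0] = 0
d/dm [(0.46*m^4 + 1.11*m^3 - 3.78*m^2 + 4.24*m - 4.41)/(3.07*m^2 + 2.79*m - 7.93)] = (2.8244*m^5 + 7.2579*m^4 - 8.3974*m^3 - 49.9699*m^2 + 87.0282*m - 21.3193)/(9.4249*m^4 + 17.1306*m^3 - 40.9061*m^2 - 44.2494*m + 62.8849)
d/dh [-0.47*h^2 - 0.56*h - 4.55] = -0.94*h - 0.56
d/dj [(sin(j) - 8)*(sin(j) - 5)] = (2*sin(j) - 13)*cos(j)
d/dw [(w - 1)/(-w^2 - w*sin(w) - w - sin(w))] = (w^2*cos(w) + w^2 - 2*w - 2*sin(w) - cos(w) - 1)/((w + 1)^2*(w + sin(w))^2)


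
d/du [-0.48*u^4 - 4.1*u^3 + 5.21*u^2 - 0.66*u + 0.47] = -1.92*u^3 - 12.3*u^2 + 10.42*u - 0.66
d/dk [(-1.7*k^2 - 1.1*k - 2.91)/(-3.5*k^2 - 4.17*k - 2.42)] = (3.239*k^2 - 12.142*k - 9.4727)/(12.25*k^4 + 29.19*k^3 + 34.3289*k^2 + 20.1828*k + 5.8564)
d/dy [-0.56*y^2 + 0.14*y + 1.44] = 0.14 - 1.12*y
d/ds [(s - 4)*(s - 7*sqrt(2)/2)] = 2*s - 7*sqrt(2)/2 - 4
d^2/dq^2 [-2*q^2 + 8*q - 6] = -4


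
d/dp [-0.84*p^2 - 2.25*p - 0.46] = -1.68*p - 2.25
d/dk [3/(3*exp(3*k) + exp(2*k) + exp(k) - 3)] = (-27*exp(2*k) - 6*exp(k) - 3)*exp(k)/(3*exp(3*k) + exp(2*k) + exp(k) - 3)^2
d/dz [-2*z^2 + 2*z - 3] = 2 - 4*z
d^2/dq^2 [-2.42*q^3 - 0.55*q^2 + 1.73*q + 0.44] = -14.52*q - 1.1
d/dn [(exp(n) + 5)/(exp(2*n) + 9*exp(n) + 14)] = (-(exp(n) + 5)*(2*exp(n) + 9) + exp(2*n) + 9*exp(n) + 14)*exp(n)/(exp(2*n) + 9*exp(n) + 14)^2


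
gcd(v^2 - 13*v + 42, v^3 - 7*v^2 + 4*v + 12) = v - 6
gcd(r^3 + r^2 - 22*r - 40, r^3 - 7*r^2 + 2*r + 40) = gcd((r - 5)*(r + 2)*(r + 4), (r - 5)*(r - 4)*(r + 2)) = r^2 - 3*r - 10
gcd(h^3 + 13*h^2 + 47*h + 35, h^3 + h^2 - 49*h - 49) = h^2 + 8*h + 7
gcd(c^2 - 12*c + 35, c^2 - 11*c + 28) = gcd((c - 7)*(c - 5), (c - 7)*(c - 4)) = c - 7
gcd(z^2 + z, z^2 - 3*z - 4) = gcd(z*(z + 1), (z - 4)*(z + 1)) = z + 1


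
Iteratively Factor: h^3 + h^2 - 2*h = (h)*(h^2 + h - 2) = h*(h + 2)*(h - 1)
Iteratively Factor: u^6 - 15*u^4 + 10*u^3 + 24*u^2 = (u - 3)*(u^5 + 3*u^4 - 6*u^3 - 8*u^2) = (u - 3)*(u + 4)*(u^4 - u^3 - 2*u^2) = (u - 3)*(u - 2)*(u + 4)*(u^3 + u^2) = u*(u - 3)*(u - 2)*(u + 4)*(u^2 + u) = u^2*(u - 3)*(u - 2)*(u + 4)*(u + 1)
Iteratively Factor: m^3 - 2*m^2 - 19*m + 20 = (m - 1)*(m^2 - m - 20) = (m - 1)*(m + 4)*(m - 5)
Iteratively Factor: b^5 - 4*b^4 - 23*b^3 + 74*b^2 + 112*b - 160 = (b - 4)*(b^4 - 23*b^2 - 18*b + 40) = (b - 4)*(b - 1)*(b^3 + b^2 - 22*b - 40) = (b - 5)*(b - 4)*(b - 1)*(b^2 + 6*b + 8) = (b - 5)*(b - 4)*(b - 1)*(b + 4)*(b + 2)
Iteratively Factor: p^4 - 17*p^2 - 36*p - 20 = (p + 2)*(p^3 - 2*p^2 - 13*p - 10) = (p + 1)*(p + 2)*(p^2 - 3*p - 10) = (p - 5)*(p + 1)*(p + 2)*(p + 2)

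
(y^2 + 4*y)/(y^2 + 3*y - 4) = y/(y - 1)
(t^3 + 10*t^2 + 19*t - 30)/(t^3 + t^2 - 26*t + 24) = (t + 5)/(t - 4)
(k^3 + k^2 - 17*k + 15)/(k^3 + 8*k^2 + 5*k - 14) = (k^2 + 2*k - 15)/(k^2 + 9*k + 14)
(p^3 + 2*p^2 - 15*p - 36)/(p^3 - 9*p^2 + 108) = (p^2 - p - 12)/(p^2 - 12*p + 36)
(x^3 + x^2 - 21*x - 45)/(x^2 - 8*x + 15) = (x^2 + 6*x + 9)/(x - 3)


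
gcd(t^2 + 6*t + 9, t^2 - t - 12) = t + 3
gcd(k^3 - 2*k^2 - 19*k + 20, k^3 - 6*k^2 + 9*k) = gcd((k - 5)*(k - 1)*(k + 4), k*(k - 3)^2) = 1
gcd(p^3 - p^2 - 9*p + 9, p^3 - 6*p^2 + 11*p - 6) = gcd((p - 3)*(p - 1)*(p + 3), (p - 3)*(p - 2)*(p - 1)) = p^2 - 4*p + 3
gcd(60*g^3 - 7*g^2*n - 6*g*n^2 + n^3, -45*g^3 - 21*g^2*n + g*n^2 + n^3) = 15*g^2 + 2*g*n - n^2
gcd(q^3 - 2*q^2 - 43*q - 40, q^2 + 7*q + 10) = q + 5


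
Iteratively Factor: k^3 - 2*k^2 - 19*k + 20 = (k - 5)*(k^2 + 3*k - 4) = (k - 5)*(k + 4)*(k - 1)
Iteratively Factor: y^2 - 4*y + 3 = (y - 1)*(y - 3)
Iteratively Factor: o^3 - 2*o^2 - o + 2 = (o - 2)*(o^2 - 1) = (o - 2)*(o + 1)*(o - 1)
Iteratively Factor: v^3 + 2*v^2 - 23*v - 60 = (v - 5)*(v^2 + 7*v + 12) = (v - 5)*(v + 3)*(v + 4)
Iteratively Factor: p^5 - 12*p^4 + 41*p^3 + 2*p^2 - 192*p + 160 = (p - 4)*(p^4 - 8*p^3 + 9*p^2 + 38*p - 40) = (p - 4)*(p + 2)*(p^3 - 10*p^2 + 29*p - 20) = (p - 4)*(p - 1)*(p + 2)*(p^2 - 9*p + 20) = (p - 4)^2*(p - 1)*(p + 2)*(p - 5)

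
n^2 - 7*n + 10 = (n - 5)*(n - 2)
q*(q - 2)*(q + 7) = q^3 + 5*q^2 - 14*q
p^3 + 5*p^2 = p^2*(p + 5)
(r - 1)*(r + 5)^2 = r^3 + 9*r^2 + 15*r - 25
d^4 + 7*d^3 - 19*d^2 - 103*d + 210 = (d - 3)*(d - 2)*(d + 5)*(d + 7)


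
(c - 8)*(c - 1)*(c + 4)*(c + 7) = c^4 + 2*c^3 - 63*c^2 - 164*c + 224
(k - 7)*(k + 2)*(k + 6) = k^3 + k^2 - 44*k - 84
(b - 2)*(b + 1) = b^2 - b - 2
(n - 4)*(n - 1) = n^2 - 5*n + 4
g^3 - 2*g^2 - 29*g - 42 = (g - 7)*(g + 2)*(g + 3)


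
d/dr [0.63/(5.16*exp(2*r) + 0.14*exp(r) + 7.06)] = (-6.5016*exp(r) - 0.0882)*exp(r)/(5.16*exp(2*r) + 0.14*exp(r) + 7.06)^2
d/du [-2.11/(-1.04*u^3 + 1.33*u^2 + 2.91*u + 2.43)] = (-6.5832*u^2 + 5.6126*u + 6.1401)/(-1.04*u^3 + 1.33*u^2 + 2.91*u + 2.43)^2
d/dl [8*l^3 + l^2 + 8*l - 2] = 24*l^2 + 2*l + 8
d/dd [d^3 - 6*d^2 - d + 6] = 3*d^2 - 12*d - 1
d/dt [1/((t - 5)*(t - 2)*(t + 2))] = (-(t - 5)*(t - 2) - (t - 5)*(t + 2) - (t - 2)*(t + 2))/((t - 5)^2*(t - 2)^2*(t + 2)^2)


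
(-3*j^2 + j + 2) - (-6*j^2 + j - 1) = 3*j^2 + 3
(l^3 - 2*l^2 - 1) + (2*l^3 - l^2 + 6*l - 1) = 3*l^3 - 3*l^2 + 6*l - 2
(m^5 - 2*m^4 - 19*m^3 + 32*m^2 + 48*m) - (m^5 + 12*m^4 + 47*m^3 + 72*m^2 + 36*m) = -14*m^4 - 66*m^3 - 40*m^2 + 12*m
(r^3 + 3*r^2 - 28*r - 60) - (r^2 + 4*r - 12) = r^3 + 2*r^2 - 32*r - 48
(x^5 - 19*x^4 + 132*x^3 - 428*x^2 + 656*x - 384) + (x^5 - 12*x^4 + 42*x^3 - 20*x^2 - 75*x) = 2*x^5 - 31*x^4 + 174*x^3 - 448*x^2 + 581*x - 384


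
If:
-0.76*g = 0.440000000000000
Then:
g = -0.58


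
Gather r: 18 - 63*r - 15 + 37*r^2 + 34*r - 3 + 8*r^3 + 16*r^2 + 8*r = 8*r^3 + 53*r^2 - 21*r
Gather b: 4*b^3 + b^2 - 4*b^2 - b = 4*b^3 - 3*b^2 - b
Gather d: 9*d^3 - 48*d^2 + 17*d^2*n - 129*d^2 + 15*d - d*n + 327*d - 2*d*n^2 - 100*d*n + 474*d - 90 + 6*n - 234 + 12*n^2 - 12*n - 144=9*d^3 + d^2*(17*n - 177) + d*(-2*n^2 - 101*n + 816) + 12*n^2 - 6*n - 468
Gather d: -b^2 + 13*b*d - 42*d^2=-b^2 + 13*b*d - 42*d^2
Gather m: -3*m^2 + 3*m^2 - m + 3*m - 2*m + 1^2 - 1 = 0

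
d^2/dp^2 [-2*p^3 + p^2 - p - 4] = 2 - 12*p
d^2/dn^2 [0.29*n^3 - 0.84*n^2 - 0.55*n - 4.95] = 1.74*n - 1.68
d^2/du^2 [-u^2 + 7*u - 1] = -2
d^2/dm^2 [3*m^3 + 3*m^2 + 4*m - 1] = 18*m + 6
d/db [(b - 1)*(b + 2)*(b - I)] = 3*b^2 + 2*b*(1 - I) - 2 - I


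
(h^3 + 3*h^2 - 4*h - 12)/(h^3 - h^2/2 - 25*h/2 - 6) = 2*(h^2 - 4)/(2*h^2 - 7*h - 4)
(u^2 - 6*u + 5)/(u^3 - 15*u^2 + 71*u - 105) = (u - 1)/(u^2 - 10*u + 21)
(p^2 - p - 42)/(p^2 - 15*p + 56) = (p + 6)/(p - 8)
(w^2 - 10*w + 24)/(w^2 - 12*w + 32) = (w - 6)/(w - 8)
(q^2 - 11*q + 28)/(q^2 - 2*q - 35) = (q - 4)/(q + 5)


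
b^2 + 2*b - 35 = (b - 5)*(b + 7)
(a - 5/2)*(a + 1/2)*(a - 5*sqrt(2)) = a^3 - 5*sqrt(2)*a^2 - 2*a^2 - 5*a/4 + 10*sqrt(2)*a + 25*sqrt(2)/4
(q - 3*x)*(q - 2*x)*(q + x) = q^3 - 4*q^2*x + q*x^2 + 6*x^3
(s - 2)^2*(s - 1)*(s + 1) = s^4 - 4*s^3 + 3*s^2 + 4*s - 4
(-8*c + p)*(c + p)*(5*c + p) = -40*c^3 - 43*c^2*p - 2*c*p^2 + p^3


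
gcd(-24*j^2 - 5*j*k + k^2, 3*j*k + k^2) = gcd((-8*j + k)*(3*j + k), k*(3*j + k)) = 3*j + k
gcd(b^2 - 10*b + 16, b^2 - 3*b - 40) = b - 8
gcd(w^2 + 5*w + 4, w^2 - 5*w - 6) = w + 1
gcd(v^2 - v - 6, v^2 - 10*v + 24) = 1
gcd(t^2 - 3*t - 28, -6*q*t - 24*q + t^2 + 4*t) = t + 4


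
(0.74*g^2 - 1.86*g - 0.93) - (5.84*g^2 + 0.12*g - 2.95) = -5.1*g^2 - 1.98*g + 2.02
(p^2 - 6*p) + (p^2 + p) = 2*p^2 - 5*p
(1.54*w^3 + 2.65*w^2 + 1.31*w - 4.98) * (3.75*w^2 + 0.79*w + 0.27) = 5.775*w^5 + 11.1541*w^4 + 7.4218*w^3 - 16.9246*w^2 - 3.5805*w - 1.3446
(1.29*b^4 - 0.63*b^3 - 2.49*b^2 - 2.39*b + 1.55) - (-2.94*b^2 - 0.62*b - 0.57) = 1.29*b^4 - 0.63*b^3 + 0.45*b^2 - 1.77*b + 2.12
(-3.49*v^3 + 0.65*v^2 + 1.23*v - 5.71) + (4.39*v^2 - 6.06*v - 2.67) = -3.49*v^3 + 5.04*v^2 - 4.83*v - 8.38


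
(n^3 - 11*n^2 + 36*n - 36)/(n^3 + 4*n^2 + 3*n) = (n^3 - 11*n^2 + 36*n - 36)/(n*(n^2 + 4*n + 3))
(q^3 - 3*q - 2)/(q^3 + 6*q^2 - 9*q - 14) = (q + 1)/(q + 7)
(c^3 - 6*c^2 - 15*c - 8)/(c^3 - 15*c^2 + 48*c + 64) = (c + 1)/(c - 8)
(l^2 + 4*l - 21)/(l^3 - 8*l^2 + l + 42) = (l + 7)/(l^2 - 5*l - 14)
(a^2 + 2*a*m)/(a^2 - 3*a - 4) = a*(a + 2*m)/(a^2 - 3*a - 4)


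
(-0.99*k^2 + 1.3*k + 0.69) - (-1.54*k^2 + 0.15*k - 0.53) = 0.55*k^2 + 1.15*k + 1.22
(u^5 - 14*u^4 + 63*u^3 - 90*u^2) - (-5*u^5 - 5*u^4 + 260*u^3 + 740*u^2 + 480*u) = 6*u^5 - 9*u^4 - 197*u^3 - 830*u^2 - 480*u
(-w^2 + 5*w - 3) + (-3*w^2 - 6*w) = -4*w^2 - w - 3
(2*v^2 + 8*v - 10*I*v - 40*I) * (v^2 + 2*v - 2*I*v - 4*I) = 2*v^4 + 12*v^3 - 14*I*v^3 - 4*v^2 - 84*I*v^2 - 120*v - 112*I*v - 160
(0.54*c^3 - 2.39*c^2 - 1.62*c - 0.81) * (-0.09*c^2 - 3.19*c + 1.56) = -0.0486*c^5 - 1.5075*c^4 + 8.6123*c^3 + 1.5123*c^2 + 0.0567000000000002*c - 1.2636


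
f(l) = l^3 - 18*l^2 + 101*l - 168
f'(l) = 3*l^2 - 36*l + 101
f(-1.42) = -350.58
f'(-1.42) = 158.17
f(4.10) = 12.44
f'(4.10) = 3.83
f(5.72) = 7.94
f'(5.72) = -6.76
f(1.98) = -30.82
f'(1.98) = 41.48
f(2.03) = -28.78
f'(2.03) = 40.28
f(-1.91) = -433.54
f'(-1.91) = 180.70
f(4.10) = 12.44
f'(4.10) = 3.83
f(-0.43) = -214.84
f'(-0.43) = 117.03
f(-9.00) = -3264.00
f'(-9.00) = 668.00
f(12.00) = 180.00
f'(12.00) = 101.00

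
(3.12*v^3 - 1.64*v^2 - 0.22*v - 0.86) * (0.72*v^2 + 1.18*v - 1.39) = 2.2464*v^5 + 2.5008*v^4 - 6.4304*v^3 + 1.4008*v^2 - 0.709*v + 1.1954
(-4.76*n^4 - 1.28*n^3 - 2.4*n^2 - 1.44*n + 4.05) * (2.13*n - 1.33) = -10.1388*n^5 + 3.6044*n^4 - 3.4096*n^3 + 0.1248*n^2 + 10.5417*n - 5.3865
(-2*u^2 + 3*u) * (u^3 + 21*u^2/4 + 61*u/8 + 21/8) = -2*u^5 - 15*u^4/2 + u^3/2 + 141*u^2/8 + 63*u/8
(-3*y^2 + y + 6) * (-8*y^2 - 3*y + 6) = 24*y^4 + y^3 - 69*y^2 - 12*y + 36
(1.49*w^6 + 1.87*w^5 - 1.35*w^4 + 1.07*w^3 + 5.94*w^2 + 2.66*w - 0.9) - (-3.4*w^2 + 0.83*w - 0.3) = 1.49*w^6 + 1.87*w^5 - 1.35*w^4 + 1.07*w^3 + 9.34*w^2 + 1.83*w - 0.6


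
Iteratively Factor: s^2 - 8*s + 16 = (s - 4)*(s - 4)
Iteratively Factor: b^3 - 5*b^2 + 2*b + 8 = (b - 2)*(b^2 - 3*b - 4) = (b - 2)*(b + 1)*(b - 4)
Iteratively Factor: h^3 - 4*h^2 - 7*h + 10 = (h + 2)*(h^2 - 6*h + 5) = (h - 5)*(h + 2)*(h - 1)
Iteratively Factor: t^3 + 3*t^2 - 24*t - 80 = (t - 5)*(t^2 + 8*t + 16) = (t - 5)*(t + 4)*(t + 4)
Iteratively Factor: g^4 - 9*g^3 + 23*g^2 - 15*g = (g - 5)*(g^3 - 4*g^2 + 3*g) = (g - 5)*(g - 1)*(g^2 - 3*g) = g*(g - 5)*(g - 1)*(g - 3)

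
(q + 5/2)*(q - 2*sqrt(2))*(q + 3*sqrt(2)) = q^3 + sqrt(2)*q^2 + 5*q^2/2 - 12*q + 5*sqrt(2)*q/2 - 30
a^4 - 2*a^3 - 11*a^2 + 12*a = a*(a - 4)*(a - 1)*(a + 3)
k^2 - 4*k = k*(k - 4)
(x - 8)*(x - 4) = x^2 - 12*x + 32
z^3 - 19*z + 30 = (z - 3)*(z - 2)*(z + 5)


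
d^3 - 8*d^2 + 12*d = d*(d - 6)*(d - 2)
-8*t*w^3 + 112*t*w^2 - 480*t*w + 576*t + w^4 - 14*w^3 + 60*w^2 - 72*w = (-8*t + w)*(w - 6)^2*(w - 2)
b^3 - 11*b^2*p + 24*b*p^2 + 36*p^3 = (b - 6*p)^2*(b + p)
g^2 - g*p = g*(g - p)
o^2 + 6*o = o*(o + 6)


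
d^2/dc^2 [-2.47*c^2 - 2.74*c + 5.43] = -4.94000000000000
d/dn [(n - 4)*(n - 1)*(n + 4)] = 3*n^2 - 2*n - 16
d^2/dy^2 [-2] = 0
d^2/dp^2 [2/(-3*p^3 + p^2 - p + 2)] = 4*((9*p - 1)*(3*p^3 - p^2 + p - 2) - (9*p^2 - 2*p + 1)^2)/(3*p^3 - p^2 + p - 2)^3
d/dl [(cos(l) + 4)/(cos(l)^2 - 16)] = sin(l)/(cos(l) - 4)^2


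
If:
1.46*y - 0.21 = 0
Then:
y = 0.14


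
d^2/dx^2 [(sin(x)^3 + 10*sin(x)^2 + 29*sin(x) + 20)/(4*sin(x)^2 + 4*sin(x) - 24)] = (-sin(x)^7 - 3*sin(x)^6 - 11*sin(x)^5 - 235*sin(x)^4 - 1196*sin(x)^3 - 1670*sin(x)^2 + 216*sin(x) + 1348)/(4*(sin(x) - 2)^3*(sin(x) + 3)^3)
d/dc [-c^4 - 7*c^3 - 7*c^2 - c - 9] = -4*c^3 - 21*c^2 - 14*c - 1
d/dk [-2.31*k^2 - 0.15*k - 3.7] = -4.62*k - 0.15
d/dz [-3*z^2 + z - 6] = 1 - 6*z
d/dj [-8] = 0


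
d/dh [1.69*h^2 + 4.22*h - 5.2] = 3.38*h + 4.22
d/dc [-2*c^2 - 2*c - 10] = -4*c - 2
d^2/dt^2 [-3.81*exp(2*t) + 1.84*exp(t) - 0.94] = (1.84 - 15.24*exp(t))*exp(t)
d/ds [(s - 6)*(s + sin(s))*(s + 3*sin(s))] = (s - 6)*(s + sin(s))*(3*cos(s) + 1) + (s - 6)*(s + 3*sin(s))*(cos(s) + 1) + (s + sin(s))*(s + 3*sin(s))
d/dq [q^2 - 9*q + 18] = 2*q - 9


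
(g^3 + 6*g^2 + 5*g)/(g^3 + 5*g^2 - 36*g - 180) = g*(g + 1)/(g^2 - 36)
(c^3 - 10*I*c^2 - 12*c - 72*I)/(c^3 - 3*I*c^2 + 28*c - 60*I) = (c^2 - 4*I*c + 12)/(c^2 + 3*I*c + 10)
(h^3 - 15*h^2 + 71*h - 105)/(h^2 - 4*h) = (h^3 - 15*h^2 + 71*h - 105)/(h*(h - 4))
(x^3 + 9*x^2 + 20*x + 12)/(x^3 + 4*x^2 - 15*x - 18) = (x + 2)/(x - 3)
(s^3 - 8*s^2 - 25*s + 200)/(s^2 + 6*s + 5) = (s^2 - 13*s + 40)/(s + 1)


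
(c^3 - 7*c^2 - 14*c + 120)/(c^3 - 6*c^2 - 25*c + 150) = (c + 4)/(c + 5)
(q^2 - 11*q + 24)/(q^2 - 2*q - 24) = (-q^2 + 11*q - 24)/(-q^2 + 2*q + 24)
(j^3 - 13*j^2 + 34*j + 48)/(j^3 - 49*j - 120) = (j^2 - 5*j - 6)/(j^2 + 8*j + 15)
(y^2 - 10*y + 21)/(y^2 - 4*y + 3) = (y - 7)/(y - 1)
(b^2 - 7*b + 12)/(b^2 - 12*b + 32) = (b - 3)/(b - 8)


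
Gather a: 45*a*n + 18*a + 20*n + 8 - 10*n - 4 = a*(45*n + 18) + 10*n + 4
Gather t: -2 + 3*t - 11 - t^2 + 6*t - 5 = -t^2 + 9*t - 18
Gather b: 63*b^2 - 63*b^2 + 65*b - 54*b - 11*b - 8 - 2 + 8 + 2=0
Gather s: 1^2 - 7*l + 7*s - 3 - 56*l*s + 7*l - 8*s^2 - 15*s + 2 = -8*s^2 + s*(-56*l - 8)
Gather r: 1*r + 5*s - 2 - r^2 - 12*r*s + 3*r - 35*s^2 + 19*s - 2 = -r^2 + r*(4 - 12*s) - 35*s^2 + 24*s - 4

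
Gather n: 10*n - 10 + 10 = 10*n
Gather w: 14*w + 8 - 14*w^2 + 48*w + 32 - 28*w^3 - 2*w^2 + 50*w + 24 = -28*w^3 - 16*w^2 + 112*w + 64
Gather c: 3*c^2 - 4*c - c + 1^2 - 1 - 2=3*c^2 - 5*c - 2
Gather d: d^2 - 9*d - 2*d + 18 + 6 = d^2 - 11*d + 24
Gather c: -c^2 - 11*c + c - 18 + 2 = -c^2 - 10*c - 16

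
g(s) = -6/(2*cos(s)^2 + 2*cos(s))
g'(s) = -6*(4*sin(s)*cos(s) + 2*sin(s))/(2*cos(s)^2 + 2*cos(s))^2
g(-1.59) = 159.29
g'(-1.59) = 8131.29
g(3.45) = 66.73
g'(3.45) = -408.06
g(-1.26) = -7.51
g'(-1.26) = 28.87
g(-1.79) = 17.63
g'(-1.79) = 57.14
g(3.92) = 14.63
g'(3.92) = -21.25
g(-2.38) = 15.00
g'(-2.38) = -23.17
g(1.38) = -13.30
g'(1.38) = -79.82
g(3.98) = 13.54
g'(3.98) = -15.33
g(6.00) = -1.59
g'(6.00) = 0.69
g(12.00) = -1.93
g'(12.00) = 1.79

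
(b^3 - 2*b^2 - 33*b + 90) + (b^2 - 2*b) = b^3 - b^2 - 35*b + 90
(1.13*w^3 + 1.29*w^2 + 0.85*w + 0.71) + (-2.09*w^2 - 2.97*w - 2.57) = 1.13*w^3 - 0.8*w^2 - 2.12*w - 1.86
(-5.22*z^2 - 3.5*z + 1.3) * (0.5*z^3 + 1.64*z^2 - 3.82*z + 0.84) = -2.61*z^5 - 10.3108*z^4 + 14.8504*z^3 + 11.1172*z^2 - 7.906*z + 1.092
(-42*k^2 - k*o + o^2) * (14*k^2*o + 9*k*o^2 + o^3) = -588*k^4*o - 392*k^3*o^2 - 37*k^2*o^3 + 8*k*o^4 + o^5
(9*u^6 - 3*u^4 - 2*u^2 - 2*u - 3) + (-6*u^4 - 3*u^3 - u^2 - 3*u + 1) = 9*u^6 - 9*u^4 - 3*u^3 - 3*u^2 - 5*u - 2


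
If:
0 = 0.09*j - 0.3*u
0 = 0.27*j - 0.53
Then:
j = 1.96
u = 0.59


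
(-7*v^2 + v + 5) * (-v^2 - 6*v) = 7*v^4 + 41*v^3 - 11*v^2 - 30*v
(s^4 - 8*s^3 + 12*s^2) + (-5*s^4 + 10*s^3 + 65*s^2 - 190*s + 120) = -4*s^4 + 2*s^3 + 77*s^2 - 190*s + 120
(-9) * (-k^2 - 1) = 9*k^2 + 9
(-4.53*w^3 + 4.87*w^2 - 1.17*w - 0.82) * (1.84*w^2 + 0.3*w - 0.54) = -8.3352*w^5 + 7.6018*w^4 + 1.7544*w^3 - 4.4896*w^2 + 0.3858*w + 0.4428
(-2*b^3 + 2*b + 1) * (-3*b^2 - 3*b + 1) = 6*b^5 + 6*b^4 - 8*b^3 - 9*b^2 - b + 1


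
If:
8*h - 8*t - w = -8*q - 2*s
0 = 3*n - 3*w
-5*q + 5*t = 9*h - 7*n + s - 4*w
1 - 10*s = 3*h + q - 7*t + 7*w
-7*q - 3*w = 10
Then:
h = 4647*w/1792 - 53/896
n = w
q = -3*w/7 - 10/7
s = -w/112 - 53/56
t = 3651*w/1792 - 1545/896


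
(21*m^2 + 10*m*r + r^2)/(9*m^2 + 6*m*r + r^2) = (7*m + r)/(3*m + r)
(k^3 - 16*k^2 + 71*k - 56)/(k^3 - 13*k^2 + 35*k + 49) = (k^2 - 9*k + 8)/(k^2 - 6*k - 7)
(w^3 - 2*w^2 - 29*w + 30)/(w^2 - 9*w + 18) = (w^2 + 4*w - 5)/(w - 3)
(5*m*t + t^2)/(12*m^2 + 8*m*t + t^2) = t*(5*m + t)/(12*m^2 + 8*m*t + t^2)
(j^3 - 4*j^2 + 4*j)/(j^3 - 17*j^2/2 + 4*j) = 2*(j^2 - 4*j + 4)/(2*j^2 - 17*j + 8)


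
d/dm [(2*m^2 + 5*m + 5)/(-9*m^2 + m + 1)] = 47*m*(m + 2)/(81*m^4 - 18*m^3 - 17*m^2 + 2*m + 1)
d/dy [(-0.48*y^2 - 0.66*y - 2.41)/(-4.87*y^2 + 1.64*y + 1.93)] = (-4.0014*y^2 - 25.3262*y + 2.6786)/(23.7169*y^4 - 15.9736*y^3 - 16.1086*y^2 + 6.3304*y + 3.7249)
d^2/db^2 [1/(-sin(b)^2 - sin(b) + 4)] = (4*sin(b)^4 + 3*sin(b)^3 + 11*sin(b)^2 - 2*sin(b) - 10)/(sin(b)^2 + sin(b) - 4)^3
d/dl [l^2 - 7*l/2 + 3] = 2*l - 7/2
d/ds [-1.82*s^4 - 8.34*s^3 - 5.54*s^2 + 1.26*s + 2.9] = -7.28*s^3 - 25.02*s^2 - 11.08*s + 1.26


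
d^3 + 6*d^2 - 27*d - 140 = (d - 5)*(d + 4)*(d + 7)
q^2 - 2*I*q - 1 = (q - I)^2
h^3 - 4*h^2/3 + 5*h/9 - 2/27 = (h - 2/3)*(h - 1/3)^2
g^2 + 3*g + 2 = (g + 1)*(g + 2)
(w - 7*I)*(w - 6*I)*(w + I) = w^3 - 12*I*w^2 - 29*w - 42*I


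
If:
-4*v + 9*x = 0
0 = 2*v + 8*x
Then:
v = 0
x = 0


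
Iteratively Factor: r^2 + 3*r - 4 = (r + 4)*(r - 1)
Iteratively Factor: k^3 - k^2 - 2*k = (k)*(k^2 - k - 2) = k*(k - 2)*(k + 1)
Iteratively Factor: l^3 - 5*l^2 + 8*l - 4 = (l - 2)*(l^2 - 3*l + 2) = (l - 2)^2*(l - 1)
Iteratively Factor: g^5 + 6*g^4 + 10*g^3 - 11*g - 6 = (g - 1)*(g^4 + 7*g^3 + 17*g^2 + 17*g + 6) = (g - 1)*(g + 1)*(g^3 + 6*g^2 + 11*g + 6) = (g - 1)*(g + 1)^2*(g^2 + 5*g + 6) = (g - 1)*(g + 1)^2*(g + 3)*(g + 2)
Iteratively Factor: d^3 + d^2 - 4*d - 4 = (d + 1)*(d^2 - 4) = (d + 1)*(d + 2)*(d - 2)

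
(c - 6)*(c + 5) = c^2 - c - 30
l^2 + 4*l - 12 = (l - 2)*(l + 6)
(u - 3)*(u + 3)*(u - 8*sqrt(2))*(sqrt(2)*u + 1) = sqrt(2)*u^4 - 15*u^3 - 17*sqrt(2)*u^2 + 135*u + 72*sqrt(2)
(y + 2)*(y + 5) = y^2 + 7*y + 10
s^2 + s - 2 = (s - 1)*(s + 2)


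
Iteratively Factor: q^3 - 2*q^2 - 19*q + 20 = (q + 4)*(q^2 - 6*q + 5) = (q - 1)*(q + 4)*(q - 5)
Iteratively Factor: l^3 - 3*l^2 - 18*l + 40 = (l - 2)*(l^2 - l - 20) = (l - 5)*(l - 2)*(l + 4)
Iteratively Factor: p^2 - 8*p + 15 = (p - 3)*(p - 5)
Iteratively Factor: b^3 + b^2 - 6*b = (b)*(b^2 + b - 6) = b*(b + 3)*(b - 2)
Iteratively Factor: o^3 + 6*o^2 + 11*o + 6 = (o + 3)*(o^2 + 3*o + 2) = (o + 1)*(o + 3)*(o + 2)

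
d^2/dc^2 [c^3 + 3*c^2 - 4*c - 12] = 6*c + 6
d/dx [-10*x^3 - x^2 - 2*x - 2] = -30*x^2 - 2*x - 2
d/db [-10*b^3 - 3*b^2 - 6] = 6*b*(-5*b - 1)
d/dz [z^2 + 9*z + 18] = 2*z + 9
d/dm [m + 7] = 1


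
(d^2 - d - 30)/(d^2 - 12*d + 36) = (d + 5)/(d - 6)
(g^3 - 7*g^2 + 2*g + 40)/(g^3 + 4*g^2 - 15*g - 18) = (g^3 - 7*g^2 + 2*g + 40)/(g^3 + 4*g^2 - 15*g - 18)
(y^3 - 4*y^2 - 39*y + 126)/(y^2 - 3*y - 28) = (y^2 + 3*y - 18)/(y + 4)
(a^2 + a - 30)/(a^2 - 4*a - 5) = (a + 6)/(a + 1)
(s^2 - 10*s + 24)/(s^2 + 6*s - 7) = (s^2 - 10*s + 24)/(s^2 + 6*s - 7)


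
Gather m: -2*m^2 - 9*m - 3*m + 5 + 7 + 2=-2*m^2 - 12*m + 14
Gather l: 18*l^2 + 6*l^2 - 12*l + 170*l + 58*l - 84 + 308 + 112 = 24*l^2 + 216*l + 336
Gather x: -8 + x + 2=x - 6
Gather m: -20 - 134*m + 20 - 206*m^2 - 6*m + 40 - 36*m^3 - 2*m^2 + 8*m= -36*m^3 - 208*m^2 - 132*m + 40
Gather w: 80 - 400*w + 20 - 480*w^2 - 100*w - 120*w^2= -600*w^2 - 500*w + 100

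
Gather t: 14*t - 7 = 14*t - 7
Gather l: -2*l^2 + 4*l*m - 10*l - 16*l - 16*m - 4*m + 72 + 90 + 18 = -2*l^2 + l*(4*m - 26) - 20*m + 180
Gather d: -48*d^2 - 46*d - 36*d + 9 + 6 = -48*d^2 - 82*d + 15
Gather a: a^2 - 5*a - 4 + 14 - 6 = a^2 - 5*a + 4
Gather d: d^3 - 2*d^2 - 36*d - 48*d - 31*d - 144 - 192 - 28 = d^3 - 2*d^2 - 115*d - 364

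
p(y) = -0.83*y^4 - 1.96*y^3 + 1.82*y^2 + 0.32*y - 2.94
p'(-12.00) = 4846.88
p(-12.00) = -13568.70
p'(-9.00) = 1911.56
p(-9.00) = -3875.19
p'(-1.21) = -6.81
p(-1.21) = 1.03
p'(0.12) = 0.67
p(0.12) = -2.88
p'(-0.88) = -5.17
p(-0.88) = -0.97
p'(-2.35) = 2.38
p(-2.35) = 6.48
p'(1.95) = -39.56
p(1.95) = -21.93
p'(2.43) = -73.19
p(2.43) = -48.48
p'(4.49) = -402.40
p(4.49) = -479.57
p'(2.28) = -61.30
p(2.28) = -38.41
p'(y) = -3.32*y^3 - 5.88*y^2 + 3.64*y + 0.32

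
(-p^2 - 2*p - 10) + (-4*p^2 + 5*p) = -5*p^2 + 3*p - 10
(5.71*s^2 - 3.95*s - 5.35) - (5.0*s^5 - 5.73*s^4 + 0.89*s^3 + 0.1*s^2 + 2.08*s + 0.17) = -5.0*s^5 + 5.73*s^4 - 0.89*s^3 + 5.61*s^2 - 6.03*s - 5.52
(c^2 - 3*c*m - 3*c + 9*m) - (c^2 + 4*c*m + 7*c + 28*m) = -7*c*m - 10*c - 19*m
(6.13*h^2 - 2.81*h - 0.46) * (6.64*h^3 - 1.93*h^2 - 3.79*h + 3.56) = 40.7032*h^5 - 30.4893*h^4 - 20.8638*h^3 + 33.3605*h^2 - 8.2602*h - 1.6376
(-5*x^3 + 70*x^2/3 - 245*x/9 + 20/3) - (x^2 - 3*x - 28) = -5*x^3 + 67*x^2/3 - 218*x/9 + 104/3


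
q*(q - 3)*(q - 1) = q^3 - 4*q^2 + 3*q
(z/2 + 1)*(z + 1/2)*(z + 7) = z^3/2 + 19*z^2/4 + 37*z/4 + 7/2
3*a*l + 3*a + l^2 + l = (3*a + l)*(l + 1)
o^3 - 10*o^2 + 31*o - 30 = (o - 5)*(o - 3)*(o - 2)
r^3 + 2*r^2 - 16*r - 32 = (r - 4)*(r + 2)*(r + 4)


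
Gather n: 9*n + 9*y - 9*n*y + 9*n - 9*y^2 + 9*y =n*(18 - 9*y) - 9*y^2 + 18*y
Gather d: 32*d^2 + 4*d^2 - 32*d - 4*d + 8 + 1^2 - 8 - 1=36*d^2 - 36*d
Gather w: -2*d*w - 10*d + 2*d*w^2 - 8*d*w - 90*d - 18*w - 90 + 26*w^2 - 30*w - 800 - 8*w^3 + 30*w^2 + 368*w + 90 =-100*d - 8*w^3 + w^2*(2*d + 56) + w*(320 - 10*d) - 800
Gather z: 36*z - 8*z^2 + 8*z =-8*z^2 + 44*z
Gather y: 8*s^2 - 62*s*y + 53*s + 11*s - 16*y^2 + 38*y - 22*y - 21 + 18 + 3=8*s^2 + 64*s - 16*y^2 + y*(16 - 62*s)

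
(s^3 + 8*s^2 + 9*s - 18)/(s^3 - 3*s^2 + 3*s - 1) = (s^2 + 9*s + 18)/(s^2 - 2*s + 1)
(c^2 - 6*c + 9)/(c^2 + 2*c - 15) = (c - 3)/(c + 5)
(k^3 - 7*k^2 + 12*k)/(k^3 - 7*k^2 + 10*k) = (k^2 - 7*k + 12)/(k^2 - 7*k + 10)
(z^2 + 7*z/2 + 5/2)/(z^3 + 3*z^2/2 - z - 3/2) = (2*z + 5)/(2*z^2 + z - 3)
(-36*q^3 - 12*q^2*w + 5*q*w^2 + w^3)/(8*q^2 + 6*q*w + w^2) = (-18*q^2 + 3*q*w + w^2)/(4*q + w)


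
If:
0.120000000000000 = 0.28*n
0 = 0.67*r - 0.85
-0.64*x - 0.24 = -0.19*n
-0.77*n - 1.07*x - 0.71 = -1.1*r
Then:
No Solution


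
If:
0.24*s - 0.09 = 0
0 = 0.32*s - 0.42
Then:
No Solution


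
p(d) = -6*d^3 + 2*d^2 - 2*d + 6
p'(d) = -18*d^2 + 4*d - 2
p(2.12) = -46.42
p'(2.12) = -74.42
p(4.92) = -670.00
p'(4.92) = -418.04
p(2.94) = -135.07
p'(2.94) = -145.82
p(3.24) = -183.56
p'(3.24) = -178.00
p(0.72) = 3.36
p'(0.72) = -8.45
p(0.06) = 5.89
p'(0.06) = -1.82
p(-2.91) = 176.61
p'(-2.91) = -166.07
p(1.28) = -5.87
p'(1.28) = -26.37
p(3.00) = -144.00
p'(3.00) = -152.00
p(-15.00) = 20736.00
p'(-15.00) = -4112.00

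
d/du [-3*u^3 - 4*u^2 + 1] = u*(-9*u - 8)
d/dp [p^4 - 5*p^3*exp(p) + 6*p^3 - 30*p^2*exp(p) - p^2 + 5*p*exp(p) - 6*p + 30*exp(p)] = -5*p^3*exp(p) + 4*p^3 - 45*p^2*exp(p) + 18*p^2 - 55*p*exp(p) - 2*p + 35*exp(p) - 6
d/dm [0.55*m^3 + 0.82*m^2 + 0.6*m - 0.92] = 1.65*m^2 + 1.64*m + 0.6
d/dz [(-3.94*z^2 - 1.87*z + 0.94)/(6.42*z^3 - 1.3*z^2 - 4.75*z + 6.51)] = (25.2948*z^4 + 24.0108*z^3 - 1.8204*z^2 - 48.8548*z - 7.7087)/(41.2164*z^6 - 16.692*z^5 - 59.3*z^4 + 95.9384*z^3 + 5.6365*z^2 - 61.845*z + 42.3801)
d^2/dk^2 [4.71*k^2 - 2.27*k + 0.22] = 9.42000000000000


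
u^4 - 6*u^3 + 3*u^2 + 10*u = u*(u - 5)*(u - 2)*(u + 1)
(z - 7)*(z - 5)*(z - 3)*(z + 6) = z^4 - 9*z^3 - 19*z^2 + 321*z - 630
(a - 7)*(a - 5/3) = a^2 - 26*a/3 + 35/3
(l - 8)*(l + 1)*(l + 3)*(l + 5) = l^4 + l^3 - 49*l^2 - 169*l - 120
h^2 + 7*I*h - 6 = (h + I)*(h + 6*I)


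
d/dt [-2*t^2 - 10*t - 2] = -4*t - 10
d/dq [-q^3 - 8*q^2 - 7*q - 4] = -3*q^2 - 16*q - 7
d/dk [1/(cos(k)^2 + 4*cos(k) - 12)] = 2*(cos(k) + 2)*sin(k)/(cos(k)^2 + 4*cos(k) - 12)^2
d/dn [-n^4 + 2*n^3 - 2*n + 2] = -4*n^3 + 6*n^2 - 2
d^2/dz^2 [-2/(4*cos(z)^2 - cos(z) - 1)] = 2*(-64*sin(z)^4 + 49*sin(z)^2 - 14*cos(z) + 3*cos(3*z) + 25)/(4*sin(z)^2 + cos(z) - 3)^3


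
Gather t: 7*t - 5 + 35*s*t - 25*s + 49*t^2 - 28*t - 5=-25*s + 49*t^2 + t*(35*s - 21) - 10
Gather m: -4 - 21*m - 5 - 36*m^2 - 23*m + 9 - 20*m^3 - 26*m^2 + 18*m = -20*m^3 - 62*m^2 - 26*m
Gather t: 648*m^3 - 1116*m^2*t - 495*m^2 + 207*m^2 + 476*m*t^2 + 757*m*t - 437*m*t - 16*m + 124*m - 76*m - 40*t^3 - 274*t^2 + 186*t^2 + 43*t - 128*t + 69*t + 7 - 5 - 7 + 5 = 648*m^3 - 288*m^2 + 32*m - 40*t^3 + t^2*(476*m - 88) + t*(-1116*m^2 + 320*m - 16)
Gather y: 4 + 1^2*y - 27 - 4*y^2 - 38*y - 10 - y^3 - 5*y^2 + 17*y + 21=-y^3 - 9*y^2 - 20*y - 12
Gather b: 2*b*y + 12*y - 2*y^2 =2*b*y - 2*y^2 + 12*y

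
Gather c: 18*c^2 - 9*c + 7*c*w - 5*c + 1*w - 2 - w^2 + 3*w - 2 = 18*c^2 + c*(7*w - 14) - w^2 + 4*w - 4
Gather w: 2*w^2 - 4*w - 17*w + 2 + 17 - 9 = 2*w^2 - 21*w + 10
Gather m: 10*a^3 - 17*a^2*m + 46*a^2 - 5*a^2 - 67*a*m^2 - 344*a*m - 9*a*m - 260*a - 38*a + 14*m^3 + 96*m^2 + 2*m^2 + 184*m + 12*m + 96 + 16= 10*a^3 + 41*a^2 - 298*a + 14*m^3 + m^2*(98 - 67*a) + m*(-17*a^2 - 353*a + 196) + 112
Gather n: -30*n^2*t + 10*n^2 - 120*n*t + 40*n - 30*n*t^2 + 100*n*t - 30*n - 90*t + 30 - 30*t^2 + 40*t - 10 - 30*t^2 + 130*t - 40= n^2*(10 - 30*t) + n*(-30*t^2 - 20*t + 10) - 60*t^2 + 80*t - 20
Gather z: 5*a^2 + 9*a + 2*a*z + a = 5*a^2 + 2*a*z + 10*a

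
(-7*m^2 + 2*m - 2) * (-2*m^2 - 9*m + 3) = 14*m^4 + 59*m^3 - 35*m^2 + 24*m - 6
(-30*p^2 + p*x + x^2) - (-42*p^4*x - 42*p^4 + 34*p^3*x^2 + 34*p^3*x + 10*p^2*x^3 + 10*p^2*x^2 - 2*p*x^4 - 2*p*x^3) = 42*p^4*x + 42*p^4 - 34*p^3*x^2 - 34*p^3*x - 10*p^2*x^3 - 10*p^2*x^2 - 30*p^2 + 2*p*x^4 + 2*p*x^3 + p*x + x^2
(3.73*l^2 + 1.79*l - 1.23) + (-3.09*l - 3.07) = 3.73*l^2 - 1.3*l - 4.3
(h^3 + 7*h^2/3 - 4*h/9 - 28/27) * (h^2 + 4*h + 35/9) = h^5 + 19*h^4/3 + 115*h^3/9 + 169*h^2/27 - 476*h/81 - 980/243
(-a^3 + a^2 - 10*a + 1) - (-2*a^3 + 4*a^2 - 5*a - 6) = a^3 - 3*a^2 - 5*a + 7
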